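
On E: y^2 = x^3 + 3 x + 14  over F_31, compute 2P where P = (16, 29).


Doubling: s = (3 x1^2 + a) / (2 y1)
s = (3*16^2 + 3) / (2*29) mod 31 = 1
x3 = s^2 - 2 x1 mod 31 = 1^2 - 2*16 = 0
y3 = s (x1 - x3) - y1 mod 31 = 1 * (16 - 0) - 29 = 18

2P = (0, 18)


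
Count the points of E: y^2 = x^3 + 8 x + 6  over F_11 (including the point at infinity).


For each x in F_11, count y with y^2 = x^3 + 8 x + 6 mod 11:
  x = 1: RHS = 4, y in [2, 9]  -> 2 point(s)
  x = 4: RHS = 3, y in [5, 6]  -> 2 point(s)
  x = 7: RHS = 9, y in [3, 8]  -> 2 point(s)
  x = 9: RHS = 4, y in [2, 9]  -> 2 point(s)
Affine points: 8. Add the point at infinity: total = 9.

#E(F_11) = 9


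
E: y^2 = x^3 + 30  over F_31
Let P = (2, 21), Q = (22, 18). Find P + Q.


P != Q, so use the chord formula.
s = (y2 - y1) / (x2 - x1) = (28) / (20) mod 31 = 20
x3 = s^2 - x1 - x2 mod 31 = 20^2 - 2 - 22 = 4
y3 = s (x1 - x3) - y1 mod 31 = 20 * (2 - 4) - 21 = 1

P + Q = (4, 1)


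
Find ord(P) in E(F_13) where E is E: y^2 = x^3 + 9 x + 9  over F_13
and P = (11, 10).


Compute successive multiples of P until we hit O:
  1P = (11, 10)
  2P = (0, 10)
  3P = (2, 3)
  4P = (12, 8)
  5P = (7, 8)
  6P = (5, 6)
  7P = (9, 0)
  8P = (5, 7)
  ... (continuing to 14P)
  14P = O

ord(P) = 14


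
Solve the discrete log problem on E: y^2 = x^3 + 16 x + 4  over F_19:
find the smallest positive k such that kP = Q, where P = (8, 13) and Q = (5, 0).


Enumerate multiples of P until we hit Q = (5, 0):
  1P = (8, 13)
  2P = (10, 9)
  3P = (5, 0)
Match found at i = 3.

k = 3


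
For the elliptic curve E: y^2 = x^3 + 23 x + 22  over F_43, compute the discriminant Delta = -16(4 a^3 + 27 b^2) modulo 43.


4 a^3 + 27 b^2 = 4*23^3 + 27*22^2 = 48668 + 13068 = 61736
Delta = -16 * (61736) = -987776
Delta mod 43 = 20

Delta = 20 (mod 43)


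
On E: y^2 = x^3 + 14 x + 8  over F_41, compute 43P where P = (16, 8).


k = 43 = 101011_2 (binary, LSB first: 110101)
Double-and-add from P = (16, 8):
  bit 0 = 1: acc = O + (16, 8) = (16, 8)
  bit 1 = 1: acc = (16, 8) + (14, 18) = (36, 10)
  bit 2 = 0: acc unchanged = (36, 10)
  bit 3 = 1: acc = (36, 10) + (30, 32) = (34, 10)
  bit 4 = 0: acc unchanged = (34, 10)
  bit 5 = 1: acc = (34, 10) + (9, 24) = (34, 31)

43P = (34, 31)


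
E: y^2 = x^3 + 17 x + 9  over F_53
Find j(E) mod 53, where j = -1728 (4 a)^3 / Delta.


Delta = -16(4 a^3 + 27 b^2) mod 53 = 5
-1728 * (4 a)^3 = -1728 * (4*17)^3 mod 53 = 14
j = 14 * 5^(-1) mod 53 = 24

j = 24 (mod 53)


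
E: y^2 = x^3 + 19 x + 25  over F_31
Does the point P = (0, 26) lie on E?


Check whether y^2 = x^3 + 19 x + 25 (mod 31) for (x, y) = (0, 26).
LHS: y^2 = 26^2 mod 31 = 25
RHS: x^3 + 19 x + 25 = 0^3 + 19*0 + 25 mod 31 = 25
LHS = RHS

Yes, on the curve


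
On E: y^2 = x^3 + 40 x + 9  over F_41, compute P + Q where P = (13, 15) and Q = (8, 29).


P != Q, so use the chord formula.
s = (y2 - y1) / (x2 - x1) = (14) / (36) mod 41 = 30
x3 = s^2 - x1 - x2 mod 41 = 30^2 - 13 - 8 = 18
y3 = s (x1 - x3) - y1 mod 41 = 30 * (13 - 18) - 15 = 40

P + Q = (18, 40)


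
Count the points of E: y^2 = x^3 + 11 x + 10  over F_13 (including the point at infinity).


For each x in F_13, count y with y^2 = x^3 + 11 x + 10 mod 13:
  x = 0: RHS = 10, y in [6, 7]  -> 2 point(s)
  x = 1: RHS = 9, y in [3, 10]  -> 2 point(s)
  x = 2: RHS = 1, y in [1, 12]  -> 2 point(s)
  x = 4: RHS = 1, y in [1, 12]  -> 2 point(s)
  x = 7: RHS = 1, y in [1, 12]  -> 2 point(s)
  x = 8: RHS = 12, y in [5, 8]  -> 2 point(s)
Affine points: 12. Add the point at infinity: total = 13.

#E(F_13) = 13


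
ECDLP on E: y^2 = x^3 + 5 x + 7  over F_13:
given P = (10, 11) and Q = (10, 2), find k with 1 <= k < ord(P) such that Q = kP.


Enumerate multiples of P until we hit Q = (10, 2):
  1P = (10, 11)
  2P = (5, 1)
  3P = (2, 5)
  4P = (4, 0)
  5P = (2, 8)
  6P = (5, 12)
  7P = (10, 2)
Match found at i = 7.

k = 7


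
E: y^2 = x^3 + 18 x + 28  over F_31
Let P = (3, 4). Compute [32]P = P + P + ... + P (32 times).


k = 32 = 100000_2 (binary, LSB first: 000001)
Double-and-add from P = (3, 4):
  bit 0 = 0: acc unchanged = O
  bit 1 = 0: acc unchanged = O
  bit 2 = 0: acc unchanged = O
  bit 3 = 0: acc unchanged = O
  bit 4 = 0: acc unchanged = O
  bit 5 = 1: acc = O + (25, 13) = (25, 13)

32P = (25, 13)


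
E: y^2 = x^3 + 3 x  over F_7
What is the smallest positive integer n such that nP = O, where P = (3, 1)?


Compute successive multiples of P until we hit O:
  1P = (3, 1)
  2P = (2, 0)
  3P = (3, 6)
  4P = O

ord(P) = 4


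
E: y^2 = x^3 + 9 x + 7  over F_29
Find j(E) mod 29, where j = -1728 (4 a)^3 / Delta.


Delta = -16(4 a^3 + 27 b^2) mod 29 = 7
-1728 * (4 a)^3 = -1728 * (4*9)^3 mod 29 = 27
j = 27 * 7^(-1) mod 29 = 8

j = 8 (mod 29)


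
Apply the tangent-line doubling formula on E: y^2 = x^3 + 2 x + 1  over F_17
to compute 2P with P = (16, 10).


Doubling: s = (3 x1^2 + a) / (2 y1)
s = (3*16^2 + 2) / (2*10) mod 17 = 13
x3 = s^2 - 2 x1 mod 17 = 13^2 - 2*16 = 1
y3 = s (x1 - x3) - y1 mod 17 = 13 * (16 - 1) - 10 = 15

2P = (1, 15)


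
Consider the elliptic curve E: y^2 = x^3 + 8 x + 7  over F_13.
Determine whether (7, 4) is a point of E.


Check whether y^2 = x^3 + 8 x + 7 (mod 13) for (x, y) = (7, 4).
LHS: y^2 = 4^2 mod 13 = 3
RHS: x^3 + 8 x + 7 = 7^3 + 8*7 + 7 mod 13 = 3
LHS = RHS

Yes, on the curve


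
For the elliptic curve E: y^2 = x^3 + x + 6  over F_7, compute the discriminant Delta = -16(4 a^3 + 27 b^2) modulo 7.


4 a^3 + 27 b^2 = 4*1^3 + 27*6^2 = 4 + 972 = 976
Delta = -16 * (976) = -15616
Delta mod 7 = 1

Delta = 1 (mod 7)


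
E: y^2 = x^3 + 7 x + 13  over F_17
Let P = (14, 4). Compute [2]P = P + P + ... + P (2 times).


k = 2 = 10_2 (binary, LSB first: 01)
Double-and-add from P = (14, 4):
  bit 0 = 0: acc unchanged = O
  bit 1 = 1: acc = O + (6, 13) = (6, 13)

2P = (6, 13)


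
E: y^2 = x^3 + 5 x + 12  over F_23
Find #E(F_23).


For each x in F_23, count y with y^2 = x^3 + 5 x + 12 mod 23:
  x = 0: RHS = 12, y in [9, 14]  -> 2 point(s)
  x = 1: RHS = 18, y in [8, 15]  -> 2 point(s)
  x = 3: RHS = 8, y in [10, 13]  -> 2 point(s)
  x = 4: RHS = 4, y in [2, 21]  -> 2 point(s)
  x = 5: RHS = 1, y in [1, 22]  -> 2 point(s)
  x = 8: RHS = 12, y in [9, 14]  -> 2 point(s)
  x = 9: RHS = 4, y in [2, 21]  -> 2 point(s)
  x = 10: RHS = 4, y in [2, 21]  -> 2 point(s)
  x = 11: RHS = 18, y in [8, 15]  -> 2 point(s)
  x = 12: RHS = 6, y in [11, 12]  -> 2 point(s)
  x = 15: RHS = 12, y in [9, 14]  -> 2 point(s)
  x = 16: RHS = 2, y in [5, 18]  -> 2 point(s)
  x = 18: RHS = 0, y in [0]  -> 1 point(s)
  x = 20: RHS = 16, y in [4, 19]  -> 2 point(s)
  x = 22: RHS = 6, y in [11, 12]  -> 2 point(s)
Affine points: 29. Add the point at infinity: total = 30.

#E(F_23) = 30


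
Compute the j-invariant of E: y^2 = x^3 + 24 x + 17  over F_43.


Delta = -16(4 a^3 + 27 b^2) mod 43 = 13
-1728 * (4 a)^3 = -1728 * (4*24)^3 mod 43 = 41
j = 41 * 13^(-1) mod 43 = 23

j = 23 (mod 43)


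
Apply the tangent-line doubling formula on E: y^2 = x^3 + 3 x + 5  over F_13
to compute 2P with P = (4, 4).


Doubling: s = (3 x1^2 + a) / (2 y1)
s = (3*4^2 + 3) / (2*4) mod 13 = 8
x3 = s^2 - 2 x1 mod 13 = 8^2 - 2*4 = 4
y3 = s (x1 - x3) - y1 mod 13 = 8 * (4 - 4) - 4 = 9

2P = (4, 9)


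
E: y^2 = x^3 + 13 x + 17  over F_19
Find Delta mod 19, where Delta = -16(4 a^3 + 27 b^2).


4 a^3 + 27 b^2 = 4*13^3 + 27*17^2 = 8788 + 7803 = 16591
Delta = -16 * (16591) = -265456
Delta mod 19 = 12

Delta = 12 (mod 19)


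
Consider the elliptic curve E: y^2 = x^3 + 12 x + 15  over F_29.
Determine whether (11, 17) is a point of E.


Check whether y^2 = x^3 + 12 x + 15 (mod 29) for (x, y) = (11, 17).
LHS: y^2 = 17^2 mod 29 = 28
RHS: x^3 + 12 x + 15 = 11^3 + 12*11 + 15 mod 29 = 28
LHS = RHS

Yes, on the curve


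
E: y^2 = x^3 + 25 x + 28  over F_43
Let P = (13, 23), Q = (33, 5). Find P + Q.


P != Q, so use the chord formula.
s = (y2 - y1) / (x2 - x1) = (25) / (20) mod 43 = 12
x3 = s^2 - x1 - x2 mod 43 = 12^2 - 13 - 33 = 12
y3 = s (x1 - x3) - y1 mod 43 = 12 * (13 - 12) - 23 = 32

P + Q = (12, 32)


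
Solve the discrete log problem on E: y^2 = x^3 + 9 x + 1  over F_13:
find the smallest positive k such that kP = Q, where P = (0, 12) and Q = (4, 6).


Enumerate multiples of P until we hit Q = (4, 6):
  1P = (0, 12)
  2P = (4, 6)
Match found at i = 2.

k = 2


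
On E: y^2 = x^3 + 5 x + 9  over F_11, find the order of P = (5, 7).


Compute successive multiples of P until we hit O:
  1P = (5, 7)
  2P = (2, 7)
  3P = (4, 4)
  4P = (0, 8)
  5P = (10, 5)
  6P = (1, 9)
  7P = (8, 0)
  8P = (1, 2)
  ... (continuing to 14P)
  14P = O

ord(P) = 14


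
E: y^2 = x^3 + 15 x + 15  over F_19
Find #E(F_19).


For each x in F_19, count y with y^2 = x^3 + 15 x + 15 mod 19:
  x = 3: RHS = 11, y in [7, 12]  -> 2 point(s)
  x = 4: RHS = 6, y in [5, 14]  -> 2 point(s)
  x = 5: RHS = 6, y in [5, 14]  -> 2 point(s)
  x = 6: RHS = 17, y in [6, 13]  -> 2 point(s)
  x = 7: RHS = 7, y in [8, 11]  -> 2 point(s)
  x = 8: RHS = 1, y in [1, 18]  -> 2 point(s)
  x = 9: RHS = 5, y in [9, 10]  -> 2 point(s)
  x = 10: RHS = 6, y in [5, 14]  -> 2 point(s)
  x = 12: RHS = 4, y in [2, 17]  -> 2 point(s)
  x = 14: RHS = 5, y in [9, 10]  -> 2 point(s)
  x = 15: RHS = 5, y in [9, 10]  -> 2 point(s)
  x = 16: RHS = 0, y in [0]  -> 1 point(s)
Affine points: 23. Add the point at infinity: total = 24.

#E(F_19) = 24


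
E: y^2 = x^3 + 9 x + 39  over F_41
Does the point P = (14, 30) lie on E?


Check whether y^2 = x^3 + 9 x + 39 (mod 41) for (x, y) = (14, 30).
LHS: y^2 = 30^2 mod 41 = 39
RHS: x^3 + 9 x + 39 = 14^3 + 9*14 + 39 mod 41 = 39
LHS = RHS

Yes, on the curve


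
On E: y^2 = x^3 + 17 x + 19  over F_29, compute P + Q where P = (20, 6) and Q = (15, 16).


P != Q, so use the chord formula.
s = (y2 - y1) / (x2 - x1) = (10) / (24) mod 29 = 27
x3 = s^2 - x1 - x2 mod 29 = 27^2 - 20 - 15 = 27
y3 = s (x1 - x3) - y1 mod 29 = 27 * (20 - 27) - 6 = 8

P + Q = (27, 8)


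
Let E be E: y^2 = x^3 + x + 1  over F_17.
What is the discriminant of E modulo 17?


4 a^3 + 27 b^2 = 4*1^3 + 27*1^2 = 4 + 27 = 31
Delta = -16 * (31) = -496
Delta mod 17 = 14

Delta = 14 (mod 17)


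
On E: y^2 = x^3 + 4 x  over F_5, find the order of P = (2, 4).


Compute successive multiples of P until we hit O:
  1P = (2, 4)
  2P = (0, 0)
  3P = (2, 1)
  4P = O

ord(P) = 4


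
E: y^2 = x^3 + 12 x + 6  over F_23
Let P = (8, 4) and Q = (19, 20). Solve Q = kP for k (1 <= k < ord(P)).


Enumerate multiples of P until we hit Q = (19, 20):
  1P = (8, 4)
  2P = (19, 3)
  3P = (0, 12)
  4P = (16, 4)
  5P = (22, 19)
  6P = (6, 8)
  7P = (13, 6)
  8P = (4, 16)
  9P = (20, 9)
  10P = (3, 0)
  11P = (20, 14)
  12P = (4, 7)
  13P = (13, 17)
  14P = (6, 15)
  15P = (22, 4)
  16P = (16, 19)
  17P = (0, 11)
  18P = (19, 20)
Match found at i = 18.

k = 18


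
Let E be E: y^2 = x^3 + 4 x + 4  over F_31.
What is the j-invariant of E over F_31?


Delta = -16(4 a^3 + 27 b^2) mod 31 = 28
-1728 * (4 a)^3 = -1728 * (4*4)^3 mod 31 = 1
j = 1 * 28^(-1) mod 31 = 10

j = 10 (mod 31)


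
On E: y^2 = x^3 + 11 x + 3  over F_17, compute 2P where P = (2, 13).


k = 2 = 10_2 (binary, LSB first: 01)
Double-and-add from P = (2, 13):
  bit 0 = 0: acc unchanged = O
  bit 1 = 1: acc = O + (4, 14) = (4, 14)

2P = (4, 14)


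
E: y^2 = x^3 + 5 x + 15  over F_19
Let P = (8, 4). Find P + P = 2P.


Doubling: s = (3 x1^2 + a) / (2 y1)
s = (3*8^2 + 5) / (2*4) mod 19 = 8
x3 = s^2 - 2 x1 mod 19 = 8^2 - 2*8 = 10
y3 = s (x1 - x3) - y1 mod 19 = 8 * (8 - 10) - 4 = 18

2P = (10, 18)


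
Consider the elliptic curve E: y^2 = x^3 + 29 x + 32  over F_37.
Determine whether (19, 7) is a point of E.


Check whether y^2 = x^3 + 29 x + 32 (mod 37) for (x, y) = (19, 7).
LHS: y^2 = 7^2 mod 37 = 12
RHS: x^3 + 29 x + 32 = 19^3 + 29*19 + 32 mod 37 = 5
LHS != RHS

No, not on the curve


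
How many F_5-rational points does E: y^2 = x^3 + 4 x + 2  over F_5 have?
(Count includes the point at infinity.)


For each x in F_5, count y with y^2 = x^3 + 4 x + 2 mod 5:
  x = 3: RHS = 1, y in [1, 4]  -> 2 point(s)
Affine points: 2. Add the point at infinity: total = 3.

#E(F_5) = 3


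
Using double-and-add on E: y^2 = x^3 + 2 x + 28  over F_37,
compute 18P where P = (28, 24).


k = 18 = 10010_2 (binary, LSB first: 01001)
Double-and-add from P = (28, 24):
  bit 0 = 0: acc unchanged = O
  bit 1 = 1: acc = O + (8, 1) = (8, 1)
  bit 2 = 0: acc unchanged = (8, 1)
  bit 3 = 0: acc unchanged = (8, 1)
  bit 4 = 1: acc = (8, 1) + (30, 2) = (24, 5)

18P = (24, 5)


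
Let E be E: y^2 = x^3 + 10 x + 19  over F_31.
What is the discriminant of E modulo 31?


4 a^3 + 27 b^2 = 4*10^3 + 27*19^2 = 4000 + 9747 = 13747
Delta = -16 * (13747) = -219952
Delta mod 31 = 24

Delta = 24 (mod 31)


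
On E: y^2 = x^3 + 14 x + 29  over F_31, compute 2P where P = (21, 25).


Doubling: s = (3 x1^2 + a) / (2 y1)
s = (3*21^2 + 14) / (2*25) mod 31 = 10
x3 = s^2 - 2 x1 mod 31 = 10^2 - 2*21 = 27
y3 = s (x1 - x3) - y1 mod 31 = 10 * (21 - 27) - 25 = 8

2P = (27, 8)


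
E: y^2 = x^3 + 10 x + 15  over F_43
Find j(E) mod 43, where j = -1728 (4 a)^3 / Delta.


Delta = -16(4 a^3 + 27 b^2) mod 43 = 7
-1728 * (4 a)^3 = -1728 * (4*10)^3 mod 43 = 1
j = 1 * 7^(-1) mod 43 = 37

j = 37 (mod 43)


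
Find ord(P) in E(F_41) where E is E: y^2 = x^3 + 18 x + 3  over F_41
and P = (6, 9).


Compute successive multiples of P until we hit O:
  1P = (6, 9)
  2P = (37, 20)
  3P = (7, 29)
  4P = (18, 38)
  5P = (18, 3)
  6P = (7, 12)
  7P = (37, 21)
  8P = (6, 32)
  ... (continuing to 9P)
  9P = O

ord(P) = 9


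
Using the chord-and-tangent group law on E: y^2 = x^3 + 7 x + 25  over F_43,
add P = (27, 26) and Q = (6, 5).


P != Q, so use the chord formula.
s = (y2 - y1) / (x2 - x1) = (22) / (22) mod 43 = 1
x3 = s^2 - x1 - x2 mod 43 = 1^2 - 27 - 6 = 11
y3 = s (x1 - x3) - y1 mod 43 = 1 * (27 - 11) - 26 = 33

P + Q = (11, 33)


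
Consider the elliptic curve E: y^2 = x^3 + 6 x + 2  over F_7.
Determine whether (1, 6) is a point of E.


Check whether y^2 = x^3 + 6 x + 2 (mod 7) for (x, y) = (1, 6).
LHS: y^2 = 6^2 mod 7 = 1
RHS: x^3 + 6 x + 2 = 1^3 + 6*1 + 2 mod 7 = 2
LHS != RHS

No, not on the curve


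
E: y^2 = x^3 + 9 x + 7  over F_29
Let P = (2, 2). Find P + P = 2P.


Doubling: s = (3 x1^2 + a) / (2 y1)
s = (3*2^2 + 9) / (2*2) mod 29 = 27
x3 = s^2 - 2 x1 mod 29 = 27^2 - 2*2 = 0
y3 = s (x1 - x3) - y1 mod 29 = 27 * (2 - 0) - 2 = 23

2P = (0, 23)


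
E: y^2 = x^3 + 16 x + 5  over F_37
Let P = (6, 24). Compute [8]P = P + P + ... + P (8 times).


k = 8 = 1000_2 (binary, LSB first: 0001)
Double-and-add from P = (6, 24):
  bit 0 = 0: acc unchanged = O
  bit 1 = 0: acc unchanged = O
  bit 2 = 0: acc unchanged = O
  bit 3 = 1: acc = O + (36, 5) = (36, 5)

8P = (36, 5)


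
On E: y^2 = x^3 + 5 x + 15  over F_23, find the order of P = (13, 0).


Compute successive multiples of P until we hit O:
  1P = (13, 0)
  2P = O

ord(P) = 2


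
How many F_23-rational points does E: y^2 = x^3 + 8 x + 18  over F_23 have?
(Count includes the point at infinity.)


For each x in F_23, count y with y^2 = x^3 + 8 x + 18 mod 23:
  x = 0: RHS = 18, y in [8, 15]  -> 2 point(s)
  x = 1: RHS = 4, y in [2, 21]  -> 2 point(s)
  x = 3: RHS = 0, y in [0]  -> 1 point(s)
  x = 6: RHS = 6, y in [11, 12]  -> 2 point(s)
  x = 7: RHS = 3, y in [7, 16]  -> 2 point(s)
  x = 12: RHS = 2, y in [5, 18]  -> 2 point(s)
  x = 20: RHS = 13, y in [6, 17]  -> 2 point(s)
  x = 22: RHS = 9, y in [3, 20]  -> 2 point(s)
Affine points: 15. Add the point at infinity: total = 16.

#E(F_23) = 16


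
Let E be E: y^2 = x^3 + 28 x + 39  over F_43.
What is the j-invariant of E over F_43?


Delta = -16(4 a^3 + 27 b^2) mod 43 = 22
-1728 * (4 a)^3 = -1728 * (4*28)^3 mod 43 = 2
j = 2 * 22^(-1) mod 43 = 4

j = 4 (mod 43)


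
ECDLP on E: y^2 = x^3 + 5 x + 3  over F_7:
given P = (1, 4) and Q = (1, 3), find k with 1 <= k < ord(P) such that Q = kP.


Enumerate multiples of P until we hit Q = (1, 3):
  1P = (1, 4)
  2P = (6, 5)
  3P = (2, 0)
  4P = (6, 2)
  5P = (1, 3)
Match found at i = 5.

k = 5


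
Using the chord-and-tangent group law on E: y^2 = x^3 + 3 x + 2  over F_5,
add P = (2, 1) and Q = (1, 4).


P != Q, so use the chord formula.
s = (y2 - y1) / (x2 - x1) = (3) / (4) mod 5 = 2
x3 = s^2 - x1 - x2 mod 5 = 2^2 - 2 - 1 = 1
y3 = s (x1 - x3) - y1 mod 5 = 2 * (2 - 1) - 1 = 1

P + Q = (1, 1)


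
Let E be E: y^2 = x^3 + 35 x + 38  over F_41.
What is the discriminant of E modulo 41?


4 a^3 + 27 b^2 = 4*35^3 + 27*38^2 = 171500 + 38988 = 210488
Delta = -16 * (210488) = -3367808
Delta mod 41 = 14

Delta = 14 (mod 41)


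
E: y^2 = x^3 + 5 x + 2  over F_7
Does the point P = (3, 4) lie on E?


Check whether y^2 = x^3 + 5 x + 2 (mod 7) for (x, y) = (3, 4).
LHS: y^2 = 4^2 mod 7 = 2
RHS: x^3 + 5 x + 2 = 3^3 + 5*3 + 2 mod 7 = 2
LHS = RHS

Yes, on the curve


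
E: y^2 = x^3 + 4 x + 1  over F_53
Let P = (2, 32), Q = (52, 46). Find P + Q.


P != Q, so use the chord formula.
s = (y2 - y1) / (x2 - x1) = (14) / (50) mod 53 = 13
x3 = s^2 - x1 - x2 mod 53 = 13^2 - 2 - 52 = 9
y3 = s (x1 - x3) - y1 mod 53 = 13 * (2 - 9) - 32 = 36

P + Q = (9, 36)


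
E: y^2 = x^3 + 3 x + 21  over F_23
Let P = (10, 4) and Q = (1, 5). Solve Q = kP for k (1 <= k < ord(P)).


Enumerate multiples of P until we hit Q = (1, 5):
  1P = (10, 4)
  2P = (9, 8)
  3P = (20, 13)
  4P = (6, 18)
  5P = (2, 14)
  6P = (14, 1)
  7P = (1, 18)
  8P = (13, 16)
  9P = (16, 18)
  10P = (5, 0)
  11P = (16, 5)
  12P = (13, 7)
  13P = (1, 5)
Match found at i = 13.

k = 13


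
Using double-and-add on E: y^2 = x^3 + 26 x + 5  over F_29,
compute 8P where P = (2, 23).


k = 8 = 1000_2 (binary, LSB first: 0001)
Double-and-add from P = (2, 23):
  bit 0 = 0: acc unchanged = O
  bit 1 = 0: acc unchanged = O
  bit 2 = 0: acc unchanged = O
  bit 3 = 1: acc = O + (2, 6) = (2, 6)

8P = (2, 6)


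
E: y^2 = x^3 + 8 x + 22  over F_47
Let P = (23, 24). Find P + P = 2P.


Doubling: s = (3 x1^2 + a) / (2 y1)
s = (3*23^2 + 8) / (2*24) mod 47 = 44
x3 = s^2 - 2 x1 mod 47 = 44^2 - 2*23 = 10
y3 = s (x1 - x3) - y1 mod 47 = 44 * (23 - 10) - 24 = 31

2P = (10, 31)


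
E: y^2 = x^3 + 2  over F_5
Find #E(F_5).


For each x in F_5, count y with y^2 = x^3 + 0 x + 2 mod 5:
  x = 2: RHS = 0, y in [0]  -> 1 point(s)
  x = 3: RHS = 4, y in [2, 3]  -> 2 point(s)
  x = 4: RHS = 1, y in [1, 4]  -> 2 point(s)
Affine points: 5. Add the point at infinity: total = 6.

#E(F_5) = 6


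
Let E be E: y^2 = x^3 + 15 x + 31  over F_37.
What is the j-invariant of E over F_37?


Delta = -16(4 a^3 + 27 b^2) mod 37 = 31
-1728 * (4 a)^3 = -1728 * (4*15)^3 mod 37 = 8
j = 8 * 31^(-1) mod 37 = 11

j = 11 (mod 37)


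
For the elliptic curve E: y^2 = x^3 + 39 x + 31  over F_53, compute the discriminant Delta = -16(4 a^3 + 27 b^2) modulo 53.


4 a^3 + 27 b^2 = 4*39^3 + 27*31^2 = 237276 + 25947 = 263223
Delta = -16 * (263223) = -4211568
Delta mod 53 = 24

Delta = 24 (mod 53)


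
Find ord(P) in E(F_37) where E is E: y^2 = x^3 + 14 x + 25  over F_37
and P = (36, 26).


Compute successive multiples of P until we hit O:
  1P = (36, 26)
  2P = (12, 16)
  3P = (29, 17)
  4P = (25, 4)
  5P = (17, 12)
  6P = (28, 13)
  7P = (19, 34)
  8P = (31, 13)
  ... (continuing to 43P)
  43P = O

ord(P) = 43


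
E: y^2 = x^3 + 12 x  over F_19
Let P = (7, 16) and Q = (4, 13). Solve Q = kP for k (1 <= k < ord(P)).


Enumerate multiples of P until we hit Q = (4, 13):
  1P = (7, 16)
  2P = (9, 18)
  3P = (4, 6)
  4P = (17, 14)
  5P = (11, 0)
  6P = (17, 5)
  7P = (4, 13)
Match found at i = 7.

k = 7


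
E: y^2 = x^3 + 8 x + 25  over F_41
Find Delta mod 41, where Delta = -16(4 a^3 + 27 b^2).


4 a^3 + 27 b^2 = 4*8^3 + 27*25^2 = 2048 + 16875 = 18923
Delta = -16 * (18923) = -302768
Delta mod 41 = 17

Delta = 17 (mod 41)


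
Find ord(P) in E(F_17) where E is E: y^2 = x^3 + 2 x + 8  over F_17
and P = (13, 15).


Compute successive multiples of P until we hit O:
  1P = (13, 15)
  2P = (7, 12)
  3P = (10, 12)
  4P = (12, 3)
  5P = (0, 5)
  6P = (6, 10)
  7P = (11, 1)
  8P = (8, 3)
  ... (continuing to 21P)
  21P = O

ord(P) = 21


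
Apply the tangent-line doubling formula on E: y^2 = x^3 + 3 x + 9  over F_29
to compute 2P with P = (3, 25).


Doubling: s = (3 x1^2 + a) / (2 y1)
s = (3*3^2 + 3) / (2*25) mod 29 = 18
x3 = s^2 - 2 x1 mod 29 = 18^2 - 2*3 = 28
y3 = s (x1 - x3) - y1 mod 29 = 18 * (3 - 28) - 25 = 18

2P = (28, 18)


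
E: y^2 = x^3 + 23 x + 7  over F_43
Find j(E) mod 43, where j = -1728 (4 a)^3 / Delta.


Delta = -16(4 a^3 + 27 b^2) mod 43 = 30
-1728 * (4 a)^3 = -1728 * (4*23)^3 mod 43 = 35
j = 35 * 30^(-1) mod 43 = 37

j = 37 (mod 43)


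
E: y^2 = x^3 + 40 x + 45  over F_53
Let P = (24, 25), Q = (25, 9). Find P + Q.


P != Q, so use the chord formula.
s = (y2 - y1) / (x2 - x1) = (37) / (1) mod 53 = 37
x3 = s^2 - x1 - x2 mod 53 = 37^2 - 24 - 25 = 48
y3 = s (x1 - x3) - y1 mod 53 = 37 * (24 - 48) - 25 = 41

P + Q = (48, 41)


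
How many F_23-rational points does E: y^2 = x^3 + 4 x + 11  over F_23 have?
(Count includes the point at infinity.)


For each x in F_23, count y with y^2 = x^3 + 4 x + 11 mod 23:
  x = 1: RHS = 16, y in [4, 19]  -> 2 point(s)
  x = 2: RHS = 4, y in [2, 21]  -> 2 point(s)
  x = 3: RHS = 4, y in [2, 21]  -> 2 point(s)
  x = 5: RHS = 18, y in [8, 15]  -> 2 point(s)
  x = 8: RHS = 3, y in [7, 16]  -> 2 point(s)
  x = 10: RHS = 16, y in [4, 19]  -> 2 point(s)
  x = 11: RHS = 6, y in [11, 12]  -> 2 point(s)
  x = 12: RHS = 16, y in [4, 19]  -> 2 point(s)
  x = 13: RHS = 6, y in [11, 12]  -> 2 point(s)
  x = 16: RHS = 8, y in [10, 13]  -> 2 point(s)
  x = 17: RHS = 1, y in [1, 22]  -> 2 point(s)
  x = 18: RHS = 4, y in [2, 21]  -> 2 point(s)
  x = 19: RHS = 0, y in [0]  -> 1 point(s)
  x = 20: RHS = 18, y in [8, 15]  -> 2 point(s)
  x = 21: RHS = 18, y in [8, 15]  -> 2 point(s)
  x = 22: RHS = 6, y in [11, 12]  -> 2 point(s)
Affine points: 31. Add the point at infinity: total = 32.

#E(F_23) = 32


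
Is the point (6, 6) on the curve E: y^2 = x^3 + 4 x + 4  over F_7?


Check whether y^2 = x^3 + 4 x + 4 (mod 7) for (x, y) = (6, 6).
LHS: y^2 = 6^2 mod 7 = 1
RHS: x^3 + 4 x + 4 = 6^3 + 4*6 + 4 mod 7 = 6
LHS != RHS

No, not on the curve


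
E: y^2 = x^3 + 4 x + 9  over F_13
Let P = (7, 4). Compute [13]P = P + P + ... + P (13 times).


k = 13 = 1101_2 (binary, LSB first: 1011)
Double-and-add from P = (7, 4):
  bit 0 = 1: acc = O + (7, 4) = (7, 4)
  bit 1 = 0: acc unchanged = (7, 4)
  bit 2 = 1: acc = (7, 4) + (12, 2) = (3, 10)
  bit 3 = 1: acc = (3, 10) + (1, 1) = (0, 10)

13P = (0, 10)


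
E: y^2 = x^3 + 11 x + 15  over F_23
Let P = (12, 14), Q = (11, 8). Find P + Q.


P != Q, so use the chord formula.
s = (y2 - y1) / (x2 - x1) = (17) / (22) mod 23 = 6
x3 = s^2 - x1 - x2 mod 23 = 6^2 - 12 - 11 = 13
y3 = s (x1 - x3) - y1 mod 23 = 6 * (12 - 13) - 14 = 3

P + Q = (13, 3)


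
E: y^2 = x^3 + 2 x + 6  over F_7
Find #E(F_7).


For each x in F_7, count y with y^2 = x^3 + 2 x + 6 mod 7:
  x = 1: RHS = 2, y in [3, 4]  -> 2 point(s)
  x = 2: RHS = 4, y in [2, 5]  -> 2 point(s)
  x = 3: RHS = 4, y in [2, 5]  -> 2 point(s)
  x = 4: RHS = 1, y in [1, 6]  -> 2 point(s)
  x = 5: RHS = 1, y in [1, 6]  -> 2 point(s)
Affine points: 10. Add the point at infinity: total = 11.

#E(F_7) = 11


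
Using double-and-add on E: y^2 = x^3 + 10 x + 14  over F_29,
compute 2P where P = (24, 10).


k = 2 = 10_2 (binary, LSB first: 01)
Double-and-add from P = (24, 10):
  bit 0 = 0: acc unchanged = O
  bit 1 = 1: acc = O + (19, 4) = (19, 4)

2P = (19, 4)


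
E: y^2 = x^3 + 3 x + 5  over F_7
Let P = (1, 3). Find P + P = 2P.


Doubling: s = (3 x1^2 + a) / (2 y1)
s = (3*1^2 + 3) / (2*3) mod 7 = 1
x3 = s^2 - 2 x1 mod 7 = 1^2 - 2*1 = 6
y3 = s (x1 - x3) - y1 mod 7 = 1 * (1 - 6) - 3 = 6

2P = (6, 6)


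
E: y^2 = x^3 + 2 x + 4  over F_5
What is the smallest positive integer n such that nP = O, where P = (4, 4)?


Compute successive multiples of P until we hit O:
  1P = (4, 4)
  2P = (2, 1)
  3P = (0, 2)
  4P = (0, 3)
  5P = (2, 4)
  6P = (4, 1)
  7P = O

ord(P) = 7


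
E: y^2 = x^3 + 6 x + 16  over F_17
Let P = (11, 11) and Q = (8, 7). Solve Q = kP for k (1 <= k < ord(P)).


Enumerate multiples of P until we hit Q = (8, 7):
  1P = (11, 11)
  2P = (13, 8)
  3P = (8, 10)
  4P = (0, 4)
  5P = (5, 16)
  6P = (5, 1)
  7P = (0, 13)
  8P = (8, 7)
Match found at i = 8.

k = 8


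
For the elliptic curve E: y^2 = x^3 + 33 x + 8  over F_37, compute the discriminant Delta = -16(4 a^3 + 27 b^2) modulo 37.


4 a^3 + 27 b^2 = 4*33^3 + 27*8^2 = 143748 + 1728 = 145476
Delta = -16 * (145476) = -2327616
Delta mod 37 = 17

Delta = 17 (mod 37)


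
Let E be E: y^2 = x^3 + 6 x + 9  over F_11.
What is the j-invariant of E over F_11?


Delta = -16(4 a^3 + 27 b^2) mod 11 = 2
-1728 * (4 a)^3 = -1728 * (4*6)^3 mod 11 = 3
j = 3 * 2^(-1) mod 11 = 7

j = 7 (mod 11)


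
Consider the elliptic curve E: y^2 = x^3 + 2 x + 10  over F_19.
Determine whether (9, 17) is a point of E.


Check whether y^2 = x^3 + 2 x + 10 (mod 19) for (x, y) = (9, 17).
LHS: y^2 = 17^2 mod 19 = 4
RHS: x^3 + 2 x + 10 = 9^3 + 2*9 + 10 mod 19 = 16
LHS != RHS

No, not on the curve


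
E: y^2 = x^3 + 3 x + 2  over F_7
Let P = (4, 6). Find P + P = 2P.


Doubling: s = (3 x1^2 + a) / (2 y1)
s = (3*4^2 + 3) / (2*6) mod 7 = 6
x3 = s^2 - 2 x1 mod 7 = 6^2 - 2*4 = 0
y3 = s (x1 - x3) - y1 mod 7 = 6 * (4 - 0) - 6 = 4

2P = (0, 4)


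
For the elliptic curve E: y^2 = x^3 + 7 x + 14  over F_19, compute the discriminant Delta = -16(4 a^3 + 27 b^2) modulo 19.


4 a^3 + 27 b^2 = 4*7^3 + 27*14^2 = 1372 + 5292 = 6664
Delta = -16 * (6664) = -106624
Delta mod 19 = 4

Delta = 4 (mod 19)


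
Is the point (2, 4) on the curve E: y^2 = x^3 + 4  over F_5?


Check whether y^2 = x^3 + 0 x + 4 (mod 5) for (x, y) = (2, 4).
LHS: y^2 = 4^2 mod 5 = 1
RHS: x^3 + 0 x + 4 = 2^3 + 0*2 + 4 mod 5 = 2
LHS != RHS

No, not on the curve


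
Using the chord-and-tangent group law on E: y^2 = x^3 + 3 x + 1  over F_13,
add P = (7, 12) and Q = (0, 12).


P != Q, so use the chord formula.
s = (y2 - y1) / (x2 - x1) = (0) / (6) mod 13 = 0
x3 = s^2 - x1 - x2 mod 13 = 0^2 - 7 - 0 = 6
y3 = s (x1 - x3) - y1 mod 13 = 0 * (7 - 6) - 12 = 1

P + Q = (6, 1)


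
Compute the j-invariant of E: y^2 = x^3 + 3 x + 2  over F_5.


Delta = -16(4 a^3 + 27 b^2) mod 5 = 4
-1728 * (4 a)^3 = -1728 * (4*3)^3 mod 5 = 1
j = 1 * 4^(-1) mod 5 = 4

j = 4 (mod 5)


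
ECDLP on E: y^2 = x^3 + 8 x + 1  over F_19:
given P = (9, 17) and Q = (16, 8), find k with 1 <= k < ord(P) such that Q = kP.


Enumerate multiples of P until we hit Q = (16, 8):
  1P = (9, 17)
  2P = (2, 14)
  3P = (14, 8)
  4P = (0, 1)
  5P = (8, 8)
  6P = (7, 1)
  7P = (10, 13)
  8P = (16, 11)
  9P = (18, 7)
  10P = (12, 18)
  11P = (15, 0)
  12P = (12, 1)
  13P = (18, 12)
  14P = (16, 8)
Match found at i = 14.

k = 14


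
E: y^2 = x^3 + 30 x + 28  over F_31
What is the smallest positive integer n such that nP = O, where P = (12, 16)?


Compute successive multiples of P until we hit O:
  1P = (12, 16)
  2P = (16, 27)
  3P = (28, 2)
  4P = (0, 20)
  5P = (26, 30)
  6P = (25, 2)
  7P = (8, 25)
  8P = (18, 13)
  ... (continuing to 31P)
  31P = O

ord(P) = 31


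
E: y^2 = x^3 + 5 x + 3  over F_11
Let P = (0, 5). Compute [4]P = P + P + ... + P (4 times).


k = 4 = 100_2 (binary, LSB first: 001)
Double-and-add from P = (0, 5):
  bit 0 = 0: acc unchanged = O
  bit 1 = 0: acc unchanged = O
  bit 2 = 1: acc = O + (8, 4) = (8, 4)

4P = (8, 4)


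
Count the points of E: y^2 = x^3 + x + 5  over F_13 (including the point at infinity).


For each x in F_13, count y with y^2 = x^3 + 1 x + 5 mod 13:
  x = 3: RHS = 9, y in [3, 10]  -> 2 point(s)
  x = 7: RHS = 4, y in [2, 11]  -> 2 point(s)
  x = 10: RHS = 1, y in [1, 12]  -> 2 point(s)
  x = 12: RHS = 3, y in [4, 9]  -> 2 point(s)
Affine points: 8. Add the point at infinity: total = 9.

#E(F_13) = 9


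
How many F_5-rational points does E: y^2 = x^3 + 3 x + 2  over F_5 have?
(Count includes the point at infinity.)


For each x in F_5, count y with y^2 = x^3 + 3 x + 2 mod 5:
  x = 1: RHS = 1, y in [1, 4]  -> 2 point(s)
  x = 2: RHS = 1, y in [1, 4]  -> 2 point(s)
Affine points: 4. Add the point at infinity: total = 5.

#E(F_5) = 5


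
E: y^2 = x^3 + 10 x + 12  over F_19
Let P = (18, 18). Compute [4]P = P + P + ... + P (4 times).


k = 4 = 100_2 (binary, LSB first: 001)
Double-and-add from P = (18, 18):
  bit 0 = 0: acc unchanged = O
  bit 1 = 0: acc unchanged = O
  bit 2 = 1: acc = O + (1, 17) = (1, 17)

4P = (1, 17)


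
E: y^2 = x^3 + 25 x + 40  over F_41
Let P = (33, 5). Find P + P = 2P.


Doubling: s = (3 x1^2 + a) / (2 y1)
s = (3*33^2 + 25) / (2*5) mod 41 = 34
x3 = s^2 - 2 x1 mod 41 = 34^2 - 2*33 = 24
y3 = s (x1 - x3) - y1 mod 41 = 34 * (33 - 24) - 5 = 14

2P = (24, 14)


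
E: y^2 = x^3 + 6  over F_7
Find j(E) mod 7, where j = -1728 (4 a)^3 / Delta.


Delta = -16(4 a^3 + 27 b^2) mod 7 = 2
-1728 * (4 a)^3 = -1728 * (4*0)^3 mod 7 = 0
j = 0 * 2^(-1) mod 7 = 0

j = 0 (mod 7)


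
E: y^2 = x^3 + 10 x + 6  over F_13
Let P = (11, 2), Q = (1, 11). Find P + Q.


P != Q, so use the chord formula.
s = (y2 - y1) / (x2 - x1) = (9) / (3) mod 13 = 3
x3 = s^2 - x1 - x2 mod 13 = 3^2 - 11 - 1 = 10
y3 = s (x1 - x3) - y1 mod 13 = 3 * (11 - 10) - 2 = 1

P + Q = (10, 1)


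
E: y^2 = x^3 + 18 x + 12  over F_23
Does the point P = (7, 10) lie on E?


Check whether y^2 = x^3 + 18 x + 12 (mod 23) for (x, y) = (7, 10).
LHS: y^2 = 10^2 mod 23 = 8
RHS: x^3 + 18 x + 12 = 7^3 + 18*7 + 12 mod 23 = 21
LHS != RHS

No, not on the curve


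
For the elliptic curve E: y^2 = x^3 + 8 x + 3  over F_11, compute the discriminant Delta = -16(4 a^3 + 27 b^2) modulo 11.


4 a^3 + 27 b^2 = 4*8^3 + 27*3^2 = 2048 + 243 = 2291
Delta = -16 * (2291) = -36656
Delta mod 11 = 7

Delta = 7 (mod 11)


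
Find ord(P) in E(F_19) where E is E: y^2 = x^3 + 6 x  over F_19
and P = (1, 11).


Compute successive multiples of P until we hit O:
  1P = (1, 11)
  2P = (7, 9)
  3P = (9, 17)
  4P = (6, 9)
  5P = (0, 0)
  6P = (6, 10)
  7P = (9, 2)
  8P = (7, 10)
  ... (continuing to 10P)
  10P = O

ord(P) = 10


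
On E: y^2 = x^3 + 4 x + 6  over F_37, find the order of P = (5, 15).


Compute successive multiples of P until we hit O:
  1P = (5, 15)
  2P = (26, 0)
  3P = (5, 22)
  4P = O

ord(P) = 4


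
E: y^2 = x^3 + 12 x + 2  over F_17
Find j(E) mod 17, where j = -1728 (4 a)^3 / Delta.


Delta = -16(4 a^3 + 27 b^2) mod 17 = 16
-1728 * (4 a)^3 = -1728 * (4*12)^3 mod 17 = 8
j = 8 * 16^(-1) mod 17 = 9

j = 9 (mod 17)


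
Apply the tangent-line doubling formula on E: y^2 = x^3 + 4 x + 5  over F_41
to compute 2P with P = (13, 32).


Doubling: s = (3 x1^2 + a) / (2 y1)
s = (3*13^2 + 4) / (2*32) mod 41 = 24
x3 = s^2 - 2 x1 mod 41 = 24^2 - 2*13 = 17
y3 = s (x1 - x3) - y1 mod 41 = 24 * (13 - 17) - 32 = 36

2P = (17, 36)


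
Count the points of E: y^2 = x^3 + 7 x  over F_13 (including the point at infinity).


For each x in F_13, count y with y^2 = x^3 + 7 x + 0 mod 13:
  x = 0: RHS = 0, y in [0]  -> 1 point(s)
  x = 2: RHS = 9, y in [3, 10]  -> 2 point(s)
  x = 3: RHS = 9, y in [3, 10]  -> 2 point(s)
  x = 4: RHS = 1, y in [1, 12]  -> 2 point(s)
  x = 5: RHS = 4, y in [2, 11]  -> 2 point(s)
  x = 8: RHS = 9, y in [3, 10]  -> 2 point(s)
  x = 9: RHS = 12, y in [5, 8]  -> 2 point(s)
  x = 10: RHS = 4, y in [2, 11]  -> 2 point(s)
  x = 11: RHS = 4, y in [2, 11]  -> 2 point(s)
Affine points: 17. Add the point at infinity: total = 18.

#E(F_13) = 18


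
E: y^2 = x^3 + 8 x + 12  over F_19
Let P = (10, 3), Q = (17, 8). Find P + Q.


P != Q, so use the chord formula.
s = (y2 - y1) / (x2 - x1) = (5) / (7) mod 19 = 17
x3 = s^2 - x1 - x2 mod 19 = 17^2 - 10 - 17 = 15
y3 = s (x1 - x3) - y1 mod 19 = 17 * (10 - 15) - 3 = 7

P + Q = (15, 7)


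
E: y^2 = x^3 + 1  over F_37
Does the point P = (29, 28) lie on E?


Check whether y^2 = x^3 + 0 x + 1 (mod 37) for (x, y) = (29, 28).
LHS: y^2 = 28^2 mod 37 = 7
RHS: x^3 + 0 x + 1 = 29^3 + 0*29 + 1 mod 37 = 7
LHS = RHS

Yes, on the curve


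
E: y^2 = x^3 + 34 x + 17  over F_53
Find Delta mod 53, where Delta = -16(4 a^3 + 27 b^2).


4 a^3 + 27 b^2 = 4*34^3 + 27*17^2 = 157216 + 7803 = 165019
Delta = -16 * (165019) = -2640304
Delta mod 53 = 50

Delta = 50 (mod 53)


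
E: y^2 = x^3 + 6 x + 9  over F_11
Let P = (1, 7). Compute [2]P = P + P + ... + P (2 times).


k = 2 = 10_2 (binary, LSB first: 01)
Double-and-add from P = (1, 7):
  bit 0 = 0: acc unchanged = O
  bit 1 = 1: acc = O + (7, 8) = (7, 8)

2P = (7, 8)


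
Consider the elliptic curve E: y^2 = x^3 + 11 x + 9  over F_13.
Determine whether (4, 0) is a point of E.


Check whether y^2 = x^3 + 11 x + 9 (mod 13) for (x, y) = (4, 0).
LHS: y^2 = 0^2 mod 13 = 0
RHS: x^3 + 11 x + 9 = 4^3 + 11*4 + 9 mod 13 = 0
LHS = RHS

Yes, on the curve


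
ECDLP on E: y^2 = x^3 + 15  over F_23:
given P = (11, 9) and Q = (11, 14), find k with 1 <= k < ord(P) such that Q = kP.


Enumerate multiples of P until we hit Q = (11, 14):
  1P = (11, 9)
  2P = (2, 0)
  3P = (11, 14)
Match found at i = 3.

k = 3


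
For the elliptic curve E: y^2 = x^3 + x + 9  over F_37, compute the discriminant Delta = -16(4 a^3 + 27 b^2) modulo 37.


4 a^3 + 27 b^2 = 4*1^3 + 27*9^2 = 4 + 2187 = 2191
Delta = -16 * (2191) = -35056
Delta mod 37 = 20

Delta = 20 (mod 37)


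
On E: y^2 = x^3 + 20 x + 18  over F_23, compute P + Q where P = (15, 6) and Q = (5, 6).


P != Q, so use the chord formula.
s = (y2 - y1) / (x2 - x1) = (0) / (13) mod 23 = 0
x3 = s^2 - x1 - x2 mod 23 = 0^2 - 15 - 5 = 3
y3 = s (x1 - x3) - y1 mod 23 = 0 * (15 - 3) - 6 = 17

P + Q = (3, 17)


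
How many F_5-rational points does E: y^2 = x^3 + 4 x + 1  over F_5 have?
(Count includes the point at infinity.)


For each x in F_5, count y with y^2 = x^3 + 4 x + 1 mod 5:
  x = 0: RHS = 1, y in [1, 4]  -> 2 point(s)
  x = 1: RHS = 1, y in [1, 4]  -> 2 point(s)
  x = 3: RHS = 0, y in [0]  -> 1 point(s)
  x = 4: RHS = 1, y in [1, 4]  -> 2 point(s)
Affine points: 7. Add the point at infinity: total = 8.

#E(F_5) = 8


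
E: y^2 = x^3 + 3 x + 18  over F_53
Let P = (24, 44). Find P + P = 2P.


Doubling: s = (3 x1^2 + a) / (2 y1)
s = (3*24^2 + 3) / (2*44) mod 53 = 1
x3 = s^2 - 2 x1 mod 53 = 1^2 - 2*24 = 6
y3 = s (x1 - x3) - y1 mod 53 = 1 * (24 - 6) - 44 = 27

2P = (6, 27)


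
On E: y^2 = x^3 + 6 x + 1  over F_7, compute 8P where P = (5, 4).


k = 8 = 1000_2 (binary, LSB first: 0001)
Double-and-add from P = (5, 4):
  bit 0 = 0: acc unchanged = O
  bit 1 = 0: acc unchanged = O
  bit 2 = 0: acc unchanged = O
  bit 3 = 1: acc = O + (3, 2) = (3, 2)

8P = (3, 2)


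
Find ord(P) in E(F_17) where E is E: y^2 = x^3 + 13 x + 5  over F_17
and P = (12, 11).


Compute successive multiples of P until we hit O:
  1P = (12, 11)
  2P = (9, 1)
  3P = (9, 16)
  4P = (12, 6)
  5P = O

ord(P) = 5


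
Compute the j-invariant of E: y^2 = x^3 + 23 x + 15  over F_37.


Delta = -16(4 a^3 + 27 b^2) mod 37 = 13
-1728 * (4 a)^3 = -1728 * (4*23)^3 mod 37 = 31
j = 31 * 13^(-1) mod 37 = 28

j = 28 (mod 37)


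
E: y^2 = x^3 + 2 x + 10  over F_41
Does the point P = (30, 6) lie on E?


Check whether y^2 = x^3 + 2 x + 10 (mod 41) for (x, y) = (30, 6).
LHS: y^2 = 6^2 mod 41 = 36
RHS: x^3 + 2 x + 10 = 30^3 + 2*30 + 10 mod 41 = 10
LHS != RHS

No, not on the curve


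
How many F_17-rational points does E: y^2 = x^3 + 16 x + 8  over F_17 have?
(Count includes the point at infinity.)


For each x in F_17, count y with y^2 = x^3 + 16 x + 8 mod 17:
  x = 0: RHS = 8, y in [5, 12]  -> 2 point(s)
  x = 1: RHS = 8, y in [5, 12]  -> 2 point(s)
  x = 3: RHS = 15, y in [7, 10]  -> 2 point(s)
  x = 4: RHS = 0, y in [0]  -> 1 point(s)
  x = 5: RHS = 9, y in [3, 14]  -> 2 point(s)
  x = 7: RHS = 4, y in [2, 15]  -> 2 point(s)
  x = 8: RHS = 2, y in [6, 11]  -> 2 point(s)
  x = 11: RHS = 2, y in [6, 11]  -> 2 point(s)
  x = 13: RHS = 16, y in [4, 13]  -> 2 point(s)
  x = 14: RHS = 1, y in [1, 16]  -> 2 point(s)
  x = 15: RHS = 2, y in [6, 11]  -> 2 point(s)
  x = 16: RHS = 8, y in [5, 12]  -> 2 point(s)
Affine points: 23. Add the point at infinity: total = 24.

#E(F_17) = 24


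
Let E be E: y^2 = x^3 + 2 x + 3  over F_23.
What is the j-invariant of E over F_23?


Delta = -16(4 a^3 + 27 b^2) mod 23 = 16
-1728 * (4 a)^3 = -1728 * (4*2)^3 mod 23 = 5
j = 5 * 16^(-1) mod 23 = 19

j = 19 (mod 23)


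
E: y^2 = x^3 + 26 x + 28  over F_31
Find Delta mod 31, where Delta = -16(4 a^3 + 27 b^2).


4 a^3 + 27 b^2 = 4*26^3 + 27*28^2 = 70304 + 21168 = 91472
Delta = -16 * (91472) = -1463552
Delta mod 31 = 20

Delta = 20 (mod 31)


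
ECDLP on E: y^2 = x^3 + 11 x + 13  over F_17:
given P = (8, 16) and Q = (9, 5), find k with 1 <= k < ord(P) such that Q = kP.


Enumerate multiples of P until we hit Q = (9, 5):
  1P = (8, 16)
  2P = (14, 15)
  3P = (4, 6)
  4P = (7, 12)
  5P = (1, 12)
  6P = (0, 8)
  7P = (10, 16)
  8P = (16, 1)
  9P = (9, 5)
Match found at i = 9.

k = 9


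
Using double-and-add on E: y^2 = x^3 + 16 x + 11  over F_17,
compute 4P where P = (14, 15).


k = 4 = 100_2 (binary, LSB first: 001)
Double-and-add from P = (14, 15):
  bit 0 = 0: acc unchanged = O
  bit 1 = 0: acc unchanged = O
  bit 2 = 1: acc = O + (10, 7) = (10, 7)

4P = (10, 7)


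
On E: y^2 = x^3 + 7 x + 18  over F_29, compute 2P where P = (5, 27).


Doubling: s = (3 x1^2 + a) / (2 y1)
s = (3*5^2 + 7) / (2*27) mod 29 = 23
x3 = s^2 - 2 x1 mod 29 = 23^2 - 2*5 = 26
y3 = s (x1 - x3) - y1 mod 29 = 23 * (5 - 26) - 27 = 12

2P = (26, 12)


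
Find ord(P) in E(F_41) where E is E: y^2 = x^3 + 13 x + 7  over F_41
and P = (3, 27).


Compute successive multiples of P until we hit O:
  1P = (3, 27)
  2P = (27, 19)
  3P = (2, 0)
  4P = (27, 22)
  5P = (3, 14)
  6P = O

ord(P) = 6


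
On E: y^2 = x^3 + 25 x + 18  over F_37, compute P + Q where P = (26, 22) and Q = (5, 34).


P != Q, so use the chord formula.
s = (y2 - y1) / (x2 - x1) = (12) / (16) mod 37 = 10
x3 = s^2 - x1 - x2 mod 37 = 10^2 - 26 - 5 = 32
y3 = s (x1 - x3) - y1 mod 37 = 10 * (26 - 32) - 22 = 29

P + Q = (32, 29)


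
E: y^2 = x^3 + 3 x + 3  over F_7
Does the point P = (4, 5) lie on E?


Check whether y^2 = x^3 + 3 x + 3 (mod 7) for (x, y) = (4, 5).
LHS: y^2 = 5^2 mod 7 = 4
RHS: x^3 + 3 x + 3 = 4^3 + 3*4 + 3 mod 7 = 2
LHS != RHS

No, not on the curve


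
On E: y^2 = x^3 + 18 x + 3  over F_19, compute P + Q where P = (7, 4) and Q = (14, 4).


P != Q, so use the chord formula.
s = (y2 - y1) / (x2 - x1) = (0) / (7) mod 19 = 0
x3 = s^2 - x1 - x2 mod 19 = 0^2 - 7 - 14 = 17
y3 = s (x1 - x3) - y1 mod 19 = 0 * (7 - 17) - 4 = 15

P + Q = (17, 15)


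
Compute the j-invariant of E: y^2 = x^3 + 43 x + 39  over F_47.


Delta = -16(4 a^3 + 27 b^2) mod 47 = 42
-1728 * (4 a)^3 = -1728 * (4*43)^3 mod 47 = 17
j = 17 * 42^(-1) mod 47 = 6

j = 6 (mod 47)


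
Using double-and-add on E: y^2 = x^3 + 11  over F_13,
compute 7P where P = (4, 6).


k = 7 = 111_2 (binary, LSB first: 111)
Double-and-add from P = (4, 6):
  bit 0 = 1: acc = O + (4, 6) = (4, 6)
  bit 1 = 1: acc = (4, 6) + (8, 4) = (11, 4)
  bit 2 = 1: acc = (11, 4) + (1, 8) = (10, 6)

7P = (10, 6)


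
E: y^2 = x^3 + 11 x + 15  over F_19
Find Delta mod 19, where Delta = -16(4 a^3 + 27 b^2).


4 a^3 + 27 b^2 = 4*11^3 + 27*15^2 = 5324 + 6075 = 11399
Delta = -16 * (11399) = -182384
Delta mod 19 = 16

Delta = 16 (mod 19)


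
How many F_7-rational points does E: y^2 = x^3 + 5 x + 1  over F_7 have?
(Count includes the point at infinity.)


For each x in F_7, count y with y^2 = x^3 + 5 x + 1 mod 7:
  x = 0: RHS = 1, y in [1, 6]  -> 2 point(s)
  x = 1: RHS = 0, y in [0]  -> 1 point(s)
  x = 3: RHS = 1, y in [1, 6]  -> 2 point(s)
  x = 4: RHS = 1, y in [1, 6]  -> 2 point(s)
  x = 5: RHS = 4, y in [2, 5]  -> 2 point(s)
  x = 6: RHS = 2, y in [3, 4]  -> 2 point(s)
Affine points: 11. Add the point at infinity: total = 12.

#E(F_7) = 12


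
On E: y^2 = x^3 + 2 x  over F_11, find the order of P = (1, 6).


Compute successive multiples of P until we hit O:
  1P = (1, 6)
  2P = (1, 5)
  3P = O

ord(P) = 3
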